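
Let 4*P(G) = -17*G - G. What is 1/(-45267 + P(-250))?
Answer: -1/44142 ≈ -2.2654e-5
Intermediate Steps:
P(G) = -9*G/2 (P(G) = (-17*G - G)/4 = (-18*G)/4 = -9*G/2)
1/(-45267 + P(-250)) = 1/(-45267 - 9/2*(-250)) = 1/(-45267 + 1125) = 1/(-44142) = -1/44142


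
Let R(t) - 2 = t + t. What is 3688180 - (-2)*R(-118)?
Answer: 3687712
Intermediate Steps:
R(t) = 2 + 2*t (R(t) = 2 + (t + t) = 2 + 2*t)
3688180 - (-2)*R(-118) = 3688180 - (-2)*(2 + 2*(-118)) = 3688180 - (-2)*(2 - 236) = 3688180 - (-2)*(-234) = 3688180 - 1*468 = 3688180 - 468 = 3687712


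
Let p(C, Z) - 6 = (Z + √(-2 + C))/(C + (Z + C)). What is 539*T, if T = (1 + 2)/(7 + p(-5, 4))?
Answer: 717948/5483 + 9702*I*√7/5483 ≈ 130.94 + 4.6816*I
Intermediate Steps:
p(C, Z) = 6 + (Z + √(-2 + C))/(Z + 2*C) (p(C, Z) = 6 + (Z + √(-2 + C))/(C + (Z + C)) = 6 + (Z + √(-2 + C))/(C + (C + Z)) = 6 + (Z + √(-2 + C))/(Z + 2*C))
T = 3/(37/3 - I*√7/6) (T = (1 + 2)/(7 + (√(-2 - 5) + 7*4 + 12*(-5))/(4 + 2*(-5))) = 3/(7 + (√(-7) + 28 - 60)/(4 - 10)) = 3/(7 + (I*√7 + 28 - 60)/(-6)) = 3/(7 - (-32 + I*√7)/6) = 3/(7 + (16/3 - I*√7/6)) = 3/(37/3 - I*√7/6) ≈ 0.24293 + 0.0086857*I)
539*T = 539*(1332/5483 + 18*I*√7/5483) = 717948/5483 + 9702*I*√7/5483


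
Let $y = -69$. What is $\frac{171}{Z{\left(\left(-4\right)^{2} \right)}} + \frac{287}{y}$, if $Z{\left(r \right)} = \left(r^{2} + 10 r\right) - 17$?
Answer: $- \frac{1802}{483} \approx -3.7309$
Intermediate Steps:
$Z{\left(r \right)} = -17 + r^{2} + 10 r$
$\frac{171}{Z{\left(\left(-4\right)^{2} \right)}} + \frac{287}{y} = \frac{171}{-17 + \left(\left(-4\right)^{2}\right)^{2} + 10 \left(-4\right)^{2}} + \frac{287}{-69} = \frac{171}{-17 + 16^{2} + 10 \cdot 16} + 287 \left(- \frac{1}{69}\right) = \frac{171}{-17 + 256 + 160} - \frac{287}{69} = \frac{171}{399} - \frac{287}{69} = 171 \cdot \frac{1}{399} - \frac{287}{69} = \frac{3}{7} - \frac{287}{69} = - \frac{1802}{483}$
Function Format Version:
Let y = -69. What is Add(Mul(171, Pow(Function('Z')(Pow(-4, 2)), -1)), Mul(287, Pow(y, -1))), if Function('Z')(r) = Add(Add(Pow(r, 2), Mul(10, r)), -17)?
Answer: Rational(-1802, 483) ≈ -3.7309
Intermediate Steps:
Function('Z')(r) = Add(-17, Pow(r, 2), Mul(10, r))
Add(Mul(171, Pow(Function('Z')(Pow(-4, 2)), -1)), Mul(287, Pow(y, -1))) = Add(Mul(171, Pow(Add(-17, Pow(Pow(-4, 2), 2), Mul(10, Pow(-4, 2))), -1)), Mul(287, Pow(-69, -1))) = Add(Mul(171, Pow(Add(-17, Pow(16, 2), Mul(10, 16)), -1)), Mul(287, Rational(-1, 69))) = Add(Mul(171, Pow(Add(-17, 256, 160), -1)), Rational(-287, 69)) = Add(Mul(171, Pow(399, -1)), Rational(-287, 69)) = Add(Mul(171, Rational(1, 399)), Rational(-287, 69)) = Add(Rational(3, 7), Rational(-287, 69)) = Rational(-1802, 483)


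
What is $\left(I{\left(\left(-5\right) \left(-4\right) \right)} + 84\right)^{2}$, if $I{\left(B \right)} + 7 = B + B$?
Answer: $13689$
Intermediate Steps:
$I{\left(B \right)} = -7 + 2 B$ ($I{\left(B \right)} = -7 + \left(B + B\right) = -7 + 2 B$)
$\left(I{\left(\left(-5\right) \left(-4\right) \right)} + 84\right)^{2} = \left(\left(-7 + 2 \left(\left(-5\right) \left(-4\right)\right)\right) + 84\right)^{2} = \left(\left(-7 + 2 \cdot 20\right) + 84\right)^{2} = \left(\left(-7 + 40\right) + 84\right)^{2} = \left(33 + 84\right)^{2} = 117^{2} = 13689$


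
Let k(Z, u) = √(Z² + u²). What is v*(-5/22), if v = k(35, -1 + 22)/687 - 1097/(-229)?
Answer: -5485/5038 - 35*√34/15114 ≈ -1.1022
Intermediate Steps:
v = 1097/229 + 7*√34/687 (v = √(35² + (-1 + 22)²)/687 - 1097/(-229) = √(1225 + 21²)*(1/687) - 1097*(-1/229) = √(1225 + 441)*(1/687) + 1097/229 = √1666*(1/687) + 1097/229 = (7*√34)*(1/687) + 1097/229 = 7*√34/687 + 1097/229 = 1097/229 + 7*√34/687 ≈ 4.8498)
v*(-5/22) = (1097/229 + 7*√34/687)*(-5/22) = -5485/5038 - 35*√34/15114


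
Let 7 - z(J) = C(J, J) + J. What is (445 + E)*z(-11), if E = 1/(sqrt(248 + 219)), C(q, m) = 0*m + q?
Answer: 12905 + 29*sqrt(467)/467 ≈ 12906.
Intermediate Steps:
C(q, m) = q (C(q, m) = 0 + q = q)
E = sqrt(467)/467 (E = 1/(sqrt(467)) = sqrt(467)/467 ≈ 0.046274)
z(J) = 7 - 2*J (z(J) = 7 - (J + J) = 7 - 2*J)
(445 + E)*z(-11) = (445 + sqrt(467)/467)*(7 - 2*(-11)) = (445 + sqrt(467)/467)*(7 + 22) = (445 + sqrt(467)/467)*29 = 12905 + 29*sqrt(467)/467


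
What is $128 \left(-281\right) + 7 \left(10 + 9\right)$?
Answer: $-35835$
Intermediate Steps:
$128 \left(-281\right) + 7 \left(10 + 9\right) = -35968 + 7 \cdot 19 = -35968 + 133 = -35835$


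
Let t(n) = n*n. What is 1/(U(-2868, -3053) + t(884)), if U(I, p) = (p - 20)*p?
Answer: 1/10163325 ≈ 9.8393e-8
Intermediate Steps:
U(I, p) = p*(-20 + p) (U(I, p) = (-20 + p)*p = p*(-20 + p))
t(n) = n²
1/(U(-2868, -3053) + t(884)) = 1/(-3053*(-20 - 3053) + 884²) = 1/(-3053*(-3073) + 781456) = 1/(9381869 + 781456) = 1/10163325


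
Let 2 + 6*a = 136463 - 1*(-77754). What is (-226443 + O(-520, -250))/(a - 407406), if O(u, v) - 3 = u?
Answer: 453920/743407 ≈ 0.61059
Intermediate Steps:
O(u, v) = 3 + u
a = 71405/2 (a = -⅓ + (136463 - 1*(-77754))/6 = -⅓ + (136463 + 77754)/6 = -⅓ + (⅙)*214217 = -⅓ + 214217/6 = 71405/2 ≈ 35703.)
(-226443 + O(-520, -250))/(a - 407406) = (-226443 + (3 - 520))/(71405/2 - 407406) = (-226443 - 517)/(-743407/2) = -226960*(-2/743407) = 453920/743407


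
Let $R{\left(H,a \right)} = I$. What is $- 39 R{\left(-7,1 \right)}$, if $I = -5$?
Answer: $195$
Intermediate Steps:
$R{\left(H,a \right)} = -5$
$- 39 R{\left(-7,1 \right)} = \left(-39\right) \left(-5\right) = 195$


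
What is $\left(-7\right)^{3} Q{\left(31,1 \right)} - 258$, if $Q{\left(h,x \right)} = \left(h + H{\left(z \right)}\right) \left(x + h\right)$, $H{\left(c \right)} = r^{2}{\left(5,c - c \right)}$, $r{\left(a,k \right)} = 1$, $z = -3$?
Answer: $-351490$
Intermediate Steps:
$H{\left(c \right)} = 1$ ($H{\left(c \right)} = 1^{2} = 1$)
$Q{\left(h,x \right)} = \left(1 + h\right) \left(h + x\right)$ ($Q{\left(h,x \right)} = \left(h + 1\right) \left(x + h\right) = \left(1 + h\right) \left(h + x\right)$)
$\left(-7\right)^{3} Q{\left(31,1 \right)} - 258 = \left(-7\right)^{3} \left(31 + 1 + 31^{2} + 31 \cdot 1\right) - 258 = - 343 \left(31 + 1 + 961 + 31\right) - 258 = \left(-343\right) 1024 - 258 = -351232 - 258 = -351490$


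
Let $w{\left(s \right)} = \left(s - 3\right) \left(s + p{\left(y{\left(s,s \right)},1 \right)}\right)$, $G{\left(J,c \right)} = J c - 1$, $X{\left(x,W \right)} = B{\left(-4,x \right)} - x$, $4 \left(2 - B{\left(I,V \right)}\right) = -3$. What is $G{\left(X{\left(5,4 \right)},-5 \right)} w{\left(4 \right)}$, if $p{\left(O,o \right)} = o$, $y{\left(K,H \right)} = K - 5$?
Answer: $\frac{205}{4} \approx 51.25$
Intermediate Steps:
$y{\left(K,H \right)} = -5 + K$ ($y{\left(K,H \right)} = K - 5 = -5 + K$)
$B{\left(I,V \right)} = \frac{11}{4}$ ($B{\left(I,V \right)} = 2 - - \frac{3}{4} = 2 + \frac{3}{4} = \frac{11}{4}$)
$X{\left(x,W \right)} = \frac{11}{4} - x$
$G{\left(J,c \right)} = -1 + J c$
$w{\left(s \right)} = \left(1 + s\right) \left(-3 + s\right)$ ($w{\left(s \right)} = \left(s - 3\right) \left(s + 1\right) = \left(-3 + s\right) \left(1 + s\right) = \left(1 + s\right) \left(-3 + s\right)$)
$G{\left(X{\left(5,4 \right)},-5 \right)} w{\left(4 \right)} = \left(-1 + \left(\frac{11}{4} - 5\right) \left(-5\right)\right) \left(-3 + 4^{2} - 8\right) = \left(-1 + \left(\frac{11}{4} - 5\right) \left(-5\right)\right) \left(-3 + 16 - 8\right) = \left(-1 - - \frac{45}{4}\right) 5 = \left(-1 + \frac{45}{4}\right) 5 = \frac{41}{4} \cdot 5 = \frac{205}{4}$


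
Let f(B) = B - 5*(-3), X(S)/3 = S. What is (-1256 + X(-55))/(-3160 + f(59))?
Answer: 1421/3086 ≈ 0.46047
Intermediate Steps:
X(S) = 3*S
f(B) = 15 + B (f(B) = B + 15 = 15 + B)
(-1256 + X(-55))/(-3160 + f(59)) = (-1256 + 3*(-55))/(-3160 + (15 + 59)) = (-1256 - 165)/(-3160 + 74) = -1421/(-3086) = -1421*(-1/3086) = 1421/3086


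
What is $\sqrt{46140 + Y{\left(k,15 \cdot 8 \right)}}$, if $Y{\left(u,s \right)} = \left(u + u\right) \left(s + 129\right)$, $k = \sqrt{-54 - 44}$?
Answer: $\sqrt{46140 + 3486 i \sqrt{2}} \approx 215.11 + 11.459 i$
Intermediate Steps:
$k = 7 i \sqrt{2}$ ($k = \sqrt{-54 - 44} = \sqrt{-98} = 7 i \sqrt{2} \approx 9.8995 i$)
$Y{\left(u,s \right)} = 2 u \left(129 + s\right)$
$\sqrt{46140 + Y{\left(k,15 \cdot 8 \right)}} = \sqrt{46140 + 2 \cdot 7 i \sqrt{2} \left(129 + 15 \cdot 8\right)} = \sqrt{46140 + 2 \cdot 7 i \sqrt{2} \left(129 + 120\right)} = \sqrt{46140 + 2 \cdot 7 i \sqrt{2} \cdot 249} = \sqrt{46140 + 3486 i \sqrt{2}}$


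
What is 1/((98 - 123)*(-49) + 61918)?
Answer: 1/63143 ≈ 1.5837e-5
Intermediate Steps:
1/((98 - 123)*(-49) + 61918) = 1/(-25*(-49) + 61918) = 1/(1225 + 61918) = 1/63143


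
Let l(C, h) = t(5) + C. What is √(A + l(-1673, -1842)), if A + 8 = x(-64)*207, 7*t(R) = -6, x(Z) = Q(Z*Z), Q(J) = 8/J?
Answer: I*√84368578/224 ≈ 41.005*I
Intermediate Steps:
x(Z) = 8/Z² (x(Z) = 8/((Z*Z)) = 8/(Z²) = 8/Z²)
t(R) = -6/7 (t(R) = (⅐)*(-6) = -6/7)
l(C, h) = -6/7 + C
A = -3889/512 (A = -8 + (8/(-64)²)*207 = -8 + (8*(1/4096))*207 = -8 + (1/512)*207 = -8 + 207/512 = -3889/512 ≈ -7.5957)
√(A + l(-1673, -1842)) = √(-3889/512 + (-6/7 - 1673)) = √(-3889/512 - 11717/7) = √(-6026327/3584) = I*√84368578/224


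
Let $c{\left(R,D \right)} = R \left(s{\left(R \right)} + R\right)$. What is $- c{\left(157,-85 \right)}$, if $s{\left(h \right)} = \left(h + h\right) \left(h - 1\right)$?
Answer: $-7715137$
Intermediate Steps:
$s{\left(h \right)} = 2 h \left(-1 + h\right)$
$c{\left(R,D \right)} = R \left(R + 2 R \left(-1 + R\right)\right)$ ($c{\left(R,D \right)} = R \left(2 R \left(-1 + R\right) + R\right) = R \left(R + 2 R \left(-1 + R\right)\right)$)
$- c{\left(157,-85 \right)} = - 157^{2} \left(-1 + 2 \cdot 157\right) = - 24649 \left(-1 + 314\right) = - 24649 \cdot 313 = \left(-1\right) 7715137 = -7715137$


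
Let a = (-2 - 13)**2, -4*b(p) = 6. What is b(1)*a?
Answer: -675/2 ≈ -337.50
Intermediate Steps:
b(p) = -3/2 (b(p) = -1/4*6 = -3/2)
a = 225 (a = (-15)**2 = 225)
b(1)*a = -3/2*225 = -675/2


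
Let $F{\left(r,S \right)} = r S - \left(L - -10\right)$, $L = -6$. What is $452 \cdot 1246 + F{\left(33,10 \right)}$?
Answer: $563518$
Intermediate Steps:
$F{\left(r,S \right)} = -4 + S r$ ($F{\left(r,S \right)} = r S - \left(-6 - -10\right) = S r - \left(-6 + 10\right) = S r - 4 = -4 + S r$)
$452 \cdot 1246 + F{\left(33,10 \right)} = 452 \cdot 1246 + \left(-4 + 10 \cdot 33\right) = 563192 + \left(-4 + 330\right) = 563192 + 326 = 563518$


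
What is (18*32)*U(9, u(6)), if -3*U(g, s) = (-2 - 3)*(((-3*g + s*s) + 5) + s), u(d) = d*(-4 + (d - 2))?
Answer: -21120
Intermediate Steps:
u(d) = d*(-6 + d) (u(d) = d*(-4 + (-2 + d)) = d*(-6 + d))
U(g, s) = 25/3 - 5*g + 5*s/3 + 5*s**2/3 (U(g, s) = -(-2 - 3)*(((-3*g + s*s) + 5) + s)/3 = -(-5)*(((-3*g + s**2) + 5) + s)/3 = -(-5)*(((s**2 - 3*g) + 5) + s)/3 = -(-5)*((5 + s**2 - 3*g) + s)/3 = -(-5)*(5 + s + s**2 - 3*g)/3 = -(-25 - 5*s - 5*s**2 + 15*g)/3 = 25/3 - 5*g + 5*s/3 + 5*s**2/3)
(18*32)*U(9, u(6)) = (18*32)*(25/3 - 5*9 + 5*(6*(-6 + 6))/3 + 5*(6*(-6 + 6))**2/3) = 576*(25/3 - 45 + 5*(6*0)/3 + 5*(6*0)**2/3) = 576*(25/3 - 45 + (5/3)*0 + (5/3)*0**2) = 576*(25/3 - 45 + 0 + (5/3)*0) = 576*(25/3 - 45 + 0 + 0) = 576*(-110/3) = -21120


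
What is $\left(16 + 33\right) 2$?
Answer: $98$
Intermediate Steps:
$\left(16 + 33\right) 2 = 49 \cdot 2 = 98$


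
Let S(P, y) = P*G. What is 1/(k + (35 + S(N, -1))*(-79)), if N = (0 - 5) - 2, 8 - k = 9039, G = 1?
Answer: -1/11243 ≈ -8.8944e-5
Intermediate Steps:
k = -9031 (k = 8 - 1*9039 = 8 - 9039 = -9031)
N = -7 (N = -5 - 2 = -7)
S(P, y) = P (S(P, y) = P*1 = P)
1/(k + (35 + S(N, -1))*(-79)) = 1/(-9031 + (35 - 7)*(-79)) = 1/(-9031 + 28*(-79)) = 1/(-9031 - 2212) = 1/(-11243) = -1/11243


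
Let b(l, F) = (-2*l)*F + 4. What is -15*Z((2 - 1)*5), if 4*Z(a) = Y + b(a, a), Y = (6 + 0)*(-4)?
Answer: 525/2 ≈ 262.50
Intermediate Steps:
Y = -24 (Y = 6*(-4) = -24)
b(l, F) = 4 - 2*F*l (b(l, F) = -2*F*l + 4 = 4 - 2*F*l)
Z(a) = -5 - a**2/2 (Z(a) = (-24 + (4 - 2*a*a))/4 = (-24 + (4 - 2*a**2))/4 = (-20 - 2*a**2)/4 = -5 - a**2/2)
-15*Z((2 - 1)*5) = -15*(-5 - 25*(2 - 1)**2/2) = -15*(-5 - (1*5)**2/2) = -15*(-5 - 1/2*5**2) = -15*(-5 - 1/2*25) = -15*(-5 - 25/2) = -15*(-35/2) = 525/2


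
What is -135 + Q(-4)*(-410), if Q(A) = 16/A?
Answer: 1505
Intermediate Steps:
-135 + Q(-4)*(-410) = -135 + (16/(-4))*(-410) = -135 + (16*(-¼))*(-410) = -135 - 4*(-410) = -135 + 1640 = 1505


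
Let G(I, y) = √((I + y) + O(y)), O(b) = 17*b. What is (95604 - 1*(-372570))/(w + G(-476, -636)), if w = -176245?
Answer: -27504442210/10354103983 - 312116*I*√2981/10354103983 ≈ -2.6564 - 0.0016458*I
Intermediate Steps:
G(I, y) = √(I + 18*y) (G(I, y) = √((I + y) + 17*y) = √(I + 18*y))
(95604 - 1*(-372570))/(w + G(-476, -636)) = (95604 - 1*(-372570))/(-176245 + √(-476 + 18*(-636))) = (95604 + 372570)/(-176245 + √(-476 - 11448)) = 468174/(-176245 + √(-11924)) = 468174/(-176245 + 2*I*√2981)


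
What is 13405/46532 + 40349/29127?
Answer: 2267967103/1355337564 ≈ 1.6734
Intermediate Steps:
13405/46532 + 40349/29127 = 2267967103/1355337564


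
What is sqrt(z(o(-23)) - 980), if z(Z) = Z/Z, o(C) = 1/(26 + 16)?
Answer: I*sqrt(979) ≈ 31.289*I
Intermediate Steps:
o(C) = 1/42
z(Z) = 1
sqrt(z(o(-23)) - 980) = sqrt(1 - 980) = sqrt(-979) = I*sqrt(979)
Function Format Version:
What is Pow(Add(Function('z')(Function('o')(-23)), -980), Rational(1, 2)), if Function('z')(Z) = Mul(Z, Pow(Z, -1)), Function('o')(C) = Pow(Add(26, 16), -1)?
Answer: Mul(I, Pow(979, Rational(1, 2))) ≈ Mul(31.289, I)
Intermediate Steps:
Function('o')(C) = Rational(1, 42) (Function('o')(C) = Pow(42, -1) = Rational(1, 42))
Function('z')(Z) = 1
Pow(Add(Function('z')(Function('o')(-23)), -980), Rational(1, 2)) = Pow(Add(1, -980), Rational(1, 2)) = Pow(-979, Rational(1, 2)) = Mul(I, Pow(979, Rational(1, 2)))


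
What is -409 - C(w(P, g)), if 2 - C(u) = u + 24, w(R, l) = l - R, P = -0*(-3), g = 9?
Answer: -378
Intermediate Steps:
P = 0 (P = -4*0 = 0)
C(u) = -22 - u (C(u) = 2 - (u + 24) = 2 - (24 + u) = 2 + (-24 - u) = -22 - u)
-409 - C(w(P, g)) = -409 - (-22 - (9 - 1*0)) = -409 - (-22 - (9 + 0)) = -409 - (-22 - 1*9) = -409 - (-22 - 9) = -409 - 1*(-31) = -409 + 31 = -378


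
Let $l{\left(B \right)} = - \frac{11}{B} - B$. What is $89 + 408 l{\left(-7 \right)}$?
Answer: $\frac{25103}{7} \approx 3586.1$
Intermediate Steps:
$l{\left(B \right)} = - B - \frac{11}{B}$
$89 + 408 l{\left(-7 \right)} = 89 + 408 \left(\left(-1\right) \left(-7\right) - \frac{11}{-7}\right) = 89 + 408 \left(7 - - \frac{11}{7}\right) = 89 + 408 \left(7 + \frac{11}{7}\right) = 89 + 408 \cdot \frac{60}{7} = 89 + \frac{24480}{7} = \frac{25103}{7}$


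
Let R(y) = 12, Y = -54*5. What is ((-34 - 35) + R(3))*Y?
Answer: 15390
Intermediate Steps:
Y = -270
((-34 - 35) + R(3))*Y = ((-34 - 35) + 12)*(-270) = (-69 + 12)*(-270) = -57*(-270) = 15390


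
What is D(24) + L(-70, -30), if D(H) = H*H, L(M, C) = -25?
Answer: 551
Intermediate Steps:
D(H) = H**2
D(24) + L(-70, -30) = 24**2 - 25 = 576 - 25 = 551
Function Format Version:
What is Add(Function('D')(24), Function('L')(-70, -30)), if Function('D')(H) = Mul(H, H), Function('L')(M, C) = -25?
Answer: 551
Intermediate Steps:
Function('D')(H) = Pow(H, 2)
Add(Function('D')(24), Function('L')(-70, -30)) = Add(Pow(24, 2), -25) = Add(576, -25) = 551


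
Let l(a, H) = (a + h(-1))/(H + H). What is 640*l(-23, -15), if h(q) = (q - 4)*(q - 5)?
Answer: -448/3 ≈ -149.33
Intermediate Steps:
h(q) = (-5 + q)*(-4 + q) (h(q) = (-4 + q)*(-5 + q) = (-5 + q)*(-4 + q))
l(a, H) = (30 + a)/(2*H) (l(a, H) = (a + (20 + (-1)² - 9*(-1)))/(H + H) = (a + (20 + 1 + 9))/((2*H)) = (a + 30)*(1/(2*H)) = (30 + a)*(1/(2*H)) = (30 + a)/(2*H))
640*l(-23, -15) = 640*((½)*(30 - 23)/(-15)) = 640*((½)*(-1/15)*7) = 640*(-7/30) = -448/3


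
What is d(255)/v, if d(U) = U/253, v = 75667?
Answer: 15/1126103 ≈ 1.3320e-5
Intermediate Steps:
d(U) = U/253 (d(U) = U*(1/253) = U/253)
d(255)/v = ((1/253)*255)/75667 = (255/253)*(1/75667) = 15/1126103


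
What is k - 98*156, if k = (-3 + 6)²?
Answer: -15279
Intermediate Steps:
k = 9 (k = 3² = 9)
k - 98*156 = 9 - 98*156 = 9 - 15288 = -15279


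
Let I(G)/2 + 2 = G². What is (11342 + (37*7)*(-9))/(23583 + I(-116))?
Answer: 9011/50491 ≈ 0.17847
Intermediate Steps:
I(G) = -4 + 2*G²
(11342 + (37*7)*(-9))/(23583 + I(-116)) = (11342 + (37*7)*(-9))/(23583 + (-4 + 2*(-116)²)) = (11342 + 259*(-9))/(23583 + (-4 + 2*13456)) = (11342 - 2331)/(23583 + (-4 + 26912)) = 9011/(23583 + 26908) = 9011/50491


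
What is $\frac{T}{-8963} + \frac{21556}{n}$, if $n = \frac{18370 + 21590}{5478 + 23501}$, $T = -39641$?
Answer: $\frac{1400128282843}{89540370} \approx 15637.0$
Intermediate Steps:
$n = \frac{39960}{28979} \approx 1.3789$
$\frac{T}{-8963} + \frac{21556}{n} = - \frac{39641}{-8963} + \frac{21556}{\frac{39960}{28979}} = \left(-39641\right) \left(- \frac{1}{8963}\right) + 21556 \cdot \frac{28979}{39960} = \frac{39641}{8963} + \frac{156167831}{9990} = \frac{1400128282843}{89540370}$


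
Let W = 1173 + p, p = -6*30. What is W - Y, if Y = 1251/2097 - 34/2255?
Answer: 521431572/525415 ≈ 992.42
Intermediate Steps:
p = -180
W = 993 (W = 1173 - 180 = 993)
Y = 305523/525415 (Y = 1251*(1/2097) - 34*1/2255 = 139/233 - 34/2255 = 305523/525415 ≈ 0.58149)
W - Y = 993 - 1*305523/525415 = 993 - 305523/525415 = 521431572/525415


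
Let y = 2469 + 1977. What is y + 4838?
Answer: 9284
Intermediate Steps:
y = 4446
y + 4838 = 4446 + 4838 = 9284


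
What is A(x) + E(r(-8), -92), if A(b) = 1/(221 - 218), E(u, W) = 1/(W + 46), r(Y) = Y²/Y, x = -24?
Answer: 43/138 ≈ 0.31159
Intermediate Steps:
r(Y) = Y
E(u, W) = 1/(46 + W)
A(b) = ⅓ (A(b) = 1/3 = ⅓)
A(x) + E(r(-8), -92) = ⅓ + 1/(46 - 92) = ⅓ + 1/(-46) = ⅓ - 1/46 = 43/138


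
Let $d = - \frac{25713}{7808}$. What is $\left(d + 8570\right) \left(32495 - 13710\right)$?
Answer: $\frac{1256506990895}{7808} \approx 1.6093 \cdot 10^{8}$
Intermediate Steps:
$d = - \frac{25713}{7808}$ ($d = \left(-25713\right) \frac{1}{7808} = - \frac{25713}{7808} \approx -3.2932$)
$\left(d + 8570\right) \left(32495 - 13710\right) = \left(- \frac{25713}{7808} + 8570\right) \left(32495 - 13710\right) = \frac{66888847}{7808} \cdot 18785 = \frac{1256506990895}{7808}$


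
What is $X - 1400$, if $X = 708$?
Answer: $-692$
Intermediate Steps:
$X - 1400 = 708 - 1400 = -692$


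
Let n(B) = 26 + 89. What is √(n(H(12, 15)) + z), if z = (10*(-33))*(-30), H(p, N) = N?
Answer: √10015 ≈ 100.07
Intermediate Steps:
n(B) = 115
z = 9900 (z = -330*(-30) = 9900)
√(n(H(12, 15)) + z) = √(115 + 9900) = √10015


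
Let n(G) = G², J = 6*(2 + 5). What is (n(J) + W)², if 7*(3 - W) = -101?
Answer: 155500900/49 ≈ 3.1735e+6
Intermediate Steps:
W = 122/7 (W = 3 - ⅐*(-101) = 3 + 101/7 = 122/7 ≈ 17.429)
J = 42 (J = 6*7 = 42)
(n(J) + W)² = (42² + 122/7)² = (1764 + 122/7)² = (12470/7)² = 155500900/49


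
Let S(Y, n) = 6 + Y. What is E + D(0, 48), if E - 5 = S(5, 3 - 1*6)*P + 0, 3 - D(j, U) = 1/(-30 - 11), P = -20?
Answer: -8691/41 ≈ -211.98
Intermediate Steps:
D(j, U) = 124/41 (D(j, U) = 3 - 1/(-30 - 11) = 3 - 1/(-41) = 3 - 1*(-1/41) = 3 + 1/41 = 124/41)
E = -215 (E = 5 + ((6 + 5)*(-20) + 0) = 5 + (11*(-20) + 0) = 5 + (-220 + 0) = 5 - 220 = -215)
E + D(0, 48) = -215 + 124/41 = -8691/41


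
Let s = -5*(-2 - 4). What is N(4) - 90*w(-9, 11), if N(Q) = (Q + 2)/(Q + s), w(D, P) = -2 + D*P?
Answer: 154533/17 ≈ 9090.2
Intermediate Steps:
s = 30 (s = -5*(-6) = 30)
N(Q) = (2 + Q)/(30 + Q) (N(Q) = (Q + 2)/(Q + 30) = (2 + Q)/(30 + Q))
N(4) - 90*w(-9, 11) = (2 + 4)/(30 + 4) - 90*(-2 - 9*11) = 6/34 - 90*(-2 - 99) = (1/34)*6 - 90*(-101) = 3/17 + 9090 = 154533/17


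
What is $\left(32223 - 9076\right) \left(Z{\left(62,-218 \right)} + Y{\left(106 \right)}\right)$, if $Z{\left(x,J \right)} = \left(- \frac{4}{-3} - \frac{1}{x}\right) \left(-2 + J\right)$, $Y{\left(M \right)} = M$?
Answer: $- \frac{395628524}{93} \approx -4.2541 \cdot 10^{6}$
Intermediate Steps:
$Z{\left(x,J \right)} = \left(-2 + J\right) \left(\frac{4}{3} - \frac{1}{x}\right)$ ($Z{\left(x,J \right)} = \left(\left(-4\right) \left(- \frac{1}{3}\right) - \frac{1}{x}\right) \left(-2 + J\right) = \left(\frac{4}{3} - \frac{1}{x}\right) \left(-2 + J\right) = \left(-2 + J\right) \left(\frac{4}{3} - \frac{1}{x}\right)$)
$\left(32223 - 9076\right) \left(Z{\left(62,-218 \right)} + Y{\left(106 \right)}\right) = \left(32223 - 9076\right) \left(\frac{2 - -218 + \frac{4}{3} \cdot 62 \left(-2 - 218\right)}{62} + 106\right) = 23147 \left(\frac{2 + 218 + \frac{4}{3} \cdot 62 \left(-220\right)}{62} + 106\right) = 23147 \left(\frac{2 + 218 - \frac{54560}{3}}{62} + 106\right) = 23147 \left(\frac{1}{62} \left(- \frac{53900}{3}\right) + 106\right) = 23147 \left(- \frac{26950}{93} + 106\right) = 23147 \left(- \frac{17092}{93}\right) = - \frac{395628524}{93}$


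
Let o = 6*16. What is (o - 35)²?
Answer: 3721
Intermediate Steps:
o = 96
(o - 35)² = (96 - 35)² = 61² = 3721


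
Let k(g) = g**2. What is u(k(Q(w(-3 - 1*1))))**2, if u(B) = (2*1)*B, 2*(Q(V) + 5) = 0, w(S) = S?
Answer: 2500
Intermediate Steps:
Q(V) = -5 (Q(V) = -5 + (1/2)*0 = -5 + 0 = -5)
u(B) = 2*B
u(k(Q(w(-3 - 1*1))))**2 = (2*(-5)**2)**2 = (2*25)**2 = 50**2 = 2500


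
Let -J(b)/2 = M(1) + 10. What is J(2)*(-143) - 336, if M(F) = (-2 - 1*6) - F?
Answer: -50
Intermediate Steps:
M(F) = -8 - F (M(F) = (-2 - 6) - F = -8 - F)
J(b) = -2 (J(b) = -2*((-8 - 1*1) + 10) = -2*((-8 - 1) + 10) = -2*(-9 + 10) = -2*1 = -2)
J(2)*(-143) - 336 = -2*(-143) - 336 = 286 - 336 = -50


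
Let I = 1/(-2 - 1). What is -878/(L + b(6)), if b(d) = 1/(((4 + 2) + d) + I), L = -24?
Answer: 30730/837 ≈ 36.714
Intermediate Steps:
I = -⅓ (I = 1/(-3) = -⅓ ≈ -0.33333)
b(d) = 1/(17/3 + d) (b(d) = 1/(((4 + 2) + d) - ⅓) = 1/((6 + d) - ⅓) = 1/(17/3 + d))
-878/(L + b(6)) = -878/(-24 + 3/(17 + 3*6)) = -878/(-24 + 3/(17 + 18)) = -878/(-24 + 3/35) = -878/(-837/35) = -878*(-35/837) = 30730/837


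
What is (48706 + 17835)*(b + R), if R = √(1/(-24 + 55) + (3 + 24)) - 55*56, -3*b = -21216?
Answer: 265631672 + 66541*√25978/31 ≈ 2.6598e+8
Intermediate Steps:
b = 7072 (b = -⅓*(-21216) = 7072)
R = -3080 + √25978/31 (R = √(1/31 + 27) - 3080 = √(838/31) - 3080 = √25978/31 - 3080 = -3080 + √25978/31 ≈ -3074.8)
(48706 + 17835)*(b + R) = (48706 + 17835)*(7072 + (-3080 + √25978/31)) = 66541*(3992 + √25978/31) = 265631672 + 66541*√25978/31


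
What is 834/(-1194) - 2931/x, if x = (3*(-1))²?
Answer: -194840/597 ≈ -326.37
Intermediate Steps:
x = 9 (x = (-3)² = 9)
834/(-1194) - 2931/x = 834/(-1194) - 2931/9 = 834*(-1/1194) - 2931*⅑ = -139/199 - 977/3 = -194840/597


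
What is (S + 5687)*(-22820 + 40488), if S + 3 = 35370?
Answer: 725342072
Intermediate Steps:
S = 35367 (S = -3 + 35370 = 35367)
(S + 5687)*(-22820 + 40488) = (35367 + 5687)*(-22820 + 40488) = 41054*17668 = 725342072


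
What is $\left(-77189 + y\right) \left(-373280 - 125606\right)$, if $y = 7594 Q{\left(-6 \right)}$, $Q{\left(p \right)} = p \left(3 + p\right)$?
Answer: $-29685213658$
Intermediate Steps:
$y = 136692$ ($y = 7594 \left(- 6 \left(3 - 6\right)\right) = 7594 \left(\left(-6\right) \left(-3\right)\right) = 7594 \cdot 18 = 136692$)
$\left(-77189 + y\right) \left(-373280 - 125606\right) = \left(-77189 + 136692\right) \left(-373280 - 125606\right) = 59503 \left(-498886\right) = -29685213658$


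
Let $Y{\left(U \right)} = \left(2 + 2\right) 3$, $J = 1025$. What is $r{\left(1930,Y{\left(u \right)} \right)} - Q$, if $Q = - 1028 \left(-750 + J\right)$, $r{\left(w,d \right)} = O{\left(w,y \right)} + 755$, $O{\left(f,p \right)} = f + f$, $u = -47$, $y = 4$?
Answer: $287315$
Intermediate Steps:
$O{\left(f,p \right)} = 2 f$
$Y{\left(U \right)} = 12$ ($Y{\left(U \right)} = 4 \cdot 3 = 12$)
$r{\left(w,d \right)} = 755 + 2 w$ ($r{\left(w,d \right)} = 2 w + 755 = 755 + 2 w$)
$Q = -282700$ ($Q = - 1028 \left(-750 + 1025\right) = \left(-1028\right) 275 = -282700$)
$r{\left(1930,Y{\left(u \right)} \right)} - Q = \left(755 + 2 \cdot 1930\right) - -282700 = \left(755 + 3860\right) + 282700 = 4615 + 282700 = 287315$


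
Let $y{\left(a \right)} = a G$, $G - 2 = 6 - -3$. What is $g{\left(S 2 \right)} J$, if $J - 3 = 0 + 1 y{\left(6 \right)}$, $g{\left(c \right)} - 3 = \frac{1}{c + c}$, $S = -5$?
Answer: $\frac{4071}{20} \approx 203.55$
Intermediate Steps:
$G = 11$ ($G = 2 + \left(6 - -3\right) = 2 + \left(6 + 3\right) = 2 + 9 = 11$)
$g{\left(c \right)} = 3 + \frac{1}{2 c}$ ($g{\left(c \right)} = 3 + \frac{1}{c + c} = 3 + \frac{1}{2 c}$)
$y{\left(a \right)} = 11 a$ ($y{\left(a \right)} = a 11 = 11 a$)
$J = 69$ ($J = 3 + \left(0 + 1 \cdot 11 \cdot 6\right) = 3 + \left(0 + 1 \cdot 66\right) = 3 + \left(0 + 66\right) = 3 + 66 = 69$)
$g{\left(S 2 \right)} J = \left(3 + \frac{1}{2 \left(\left(-5\right) 2\right)}\right) 69 = \left(3 + \frac{1}{2 \left(-10\right)}\right) 69 = \left(3 + \frac{1}{2} \left(- \frac{1}{10}\right)\right) 69 = \left(3 - \frac{1}{20}\right) 69 = \frac{59}{20} \cdot 69 = \frac{4071}{20}$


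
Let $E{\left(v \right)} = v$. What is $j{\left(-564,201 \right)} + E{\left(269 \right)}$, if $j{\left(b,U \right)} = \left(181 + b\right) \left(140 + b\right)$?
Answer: $162661$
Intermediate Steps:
$j{\left(b,U \right)} = \left(140 + b\right) \left(181 + b\right)$
$j{\left(-564,201 \right)} + E{\left(269 \right)} = \left(25340 + \left(-564\right)^{2} + 321 \left(-564\right)\right) + 269 = \left(25340 + 318096 - 181044\right) + 269 = 162392 + 269 = 162661$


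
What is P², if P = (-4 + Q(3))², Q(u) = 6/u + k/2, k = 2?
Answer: 1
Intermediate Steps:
Q(u) = 1 + 6/u (Q(u) = 6/u + 2/2 = 6/u + 2*(½) = 6/u + 1 = 1 + 6/u)
P = 1 (P = (-4 + (6 + 3)/3)² = (-4 + (⅓)*9)² = (-4 + 3)² = (-1)² = 1)
P² = 1² = 1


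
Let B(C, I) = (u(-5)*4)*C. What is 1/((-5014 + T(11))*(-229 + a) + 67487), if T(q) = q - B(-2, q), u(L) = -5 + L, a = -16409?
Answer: 1/84638441 ≈ 1.1815e-8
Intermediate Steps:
B(C, I) = -40*C (B(C, I) = ((-5 - 5)*4)*C = (-10*4)*C = -40*C)
T(q) = -80 + q (T(q) = q - (-40)*(-2) = q - 1*80 = q - 80 = -80 + q)
1/((-5014 + T(11))*(-229 + a) + 67487) = 1/((-5014 + (-80 + 11))*(-229 - 16409) + 67487) = 1/((-5014 - 69)*(-16638) + 67487) = 1/(-5083*(-16638) + 67487) = 1/(84570954 + 67487) = 1/84638441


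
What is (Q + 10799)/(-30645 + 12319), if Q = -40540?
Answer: 29741/18326 ≈ 1.6229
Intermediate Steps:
(Q + 10799)/(-30645 + 12319) = (-40540 + 10799)/(-30645 + 12319) = -29741/(-18326) = -29741*(-1/18326) = 29741/18326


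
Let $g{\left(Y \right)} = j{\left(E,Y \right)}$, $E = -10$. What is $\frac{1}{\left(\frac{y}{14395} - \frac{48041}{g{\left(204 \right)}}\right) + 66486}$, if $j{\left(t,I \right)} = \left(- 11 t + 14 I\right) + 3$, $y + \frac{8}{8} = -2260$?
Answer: $\frac{42738755}{2840830601826} \approx 1.5044 \cdot 10^{-5}$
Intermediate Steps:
$y = -2261$ ($y = -1 - 2260 = -2261$)
$j{\left(t,I \right)} = 3 - 11 t + 14 I$
$g{\left(Y \right)} = 113 + 14 Y$ ($g{\left(Y \right)} = 3 - -110 + 14 Y = 3 + 110 + 14 Y = 113 + 14 Y$)
$\frac{1}{\left(\frac{y}{14395} - \frac{48041}{g{\left(204 \right)}}\right) + 66486} = \frac{1}{\left(- \frac{2261}{14395} - \frac{48041}{113 + 14 \cdot 204}\right) + 66486} = \frac{1}{\left(\left(-2261\right) \frac{1}{14395} - \frac{48041}{113 + 2856}\right) + 66486} = \frac{1}{\left(- \frac{2261}{14395} - \frac{48041}{2969}\right) + 66486} = \frac{1}{- \frac{698263104}{42738755} + 66486} = \frac{1}{\frac{2840830601826}{42738755}} = \frac{42738755}{2840830601826}$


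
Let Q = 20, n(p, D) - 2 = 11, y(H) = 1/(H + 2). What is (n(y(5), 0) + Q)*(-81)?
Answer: -2673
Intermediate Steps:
y(H) = 1/(2 + H)
n(p, D) = 13 (n(p, D) = 2 + 11 = 13)
(n(y(5), 0) + Q)*(-81) = (13 + 20)*(-81) = 33*(-81) = -2673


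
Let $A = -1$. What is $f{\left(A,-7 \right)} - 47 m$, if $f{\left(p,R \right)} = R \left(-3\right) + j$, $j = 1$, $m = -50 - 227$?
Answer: $13041$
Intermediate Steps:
$m = -277$
$f{\left(p,R \right)} = 1 - 3 R$ ($f{\left(p,R \right)} = R \left(-3\right) + 1 = - 3 R + 1 = 1 - 3 R$)
$f{\left(A,-7 \right)} - 47 m = \left(1 - -21\right) - -13019 = \left(1 + 21\right) + 13019 = 22 + 13019 = 13041$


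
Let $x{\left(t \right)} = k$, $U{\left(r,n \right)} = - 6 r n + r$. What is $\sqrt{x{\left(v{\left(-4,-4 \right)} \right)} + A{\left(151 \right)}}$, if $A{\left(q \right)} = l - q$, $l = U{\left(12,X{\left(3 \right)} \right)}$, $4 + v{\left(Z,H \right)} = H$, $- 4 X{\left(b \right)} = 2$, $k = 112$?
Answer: $3$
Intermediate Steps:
$X{\left(b \right)} = - \frac{1}{2}$ ($X{\left(b \right)} = \left(- \frac{1}{4}\right) 2 = - \frac{1}{2}$)
$U{\left(r,n \right)} = r - 6 n r$ ($U{\left(r,n \right)} = - 6 n r + r = r - 6 n r$)
$v{\left(Z,H \right)} = -4 + H$
$l = 48$ ($l = 12 \left(1 - -3\right) = 12 \left(1 + 3\right) = 12 \cdot 4 = 48$)
$x{\left(t \right)} = 112$
$A{\left(q \right)} = 48 - q$
$\sqrt{x{\left(v{\left(-4,-4 \right)} \right)} + A{\left(151 \right)}} = \sqrt{112 + \left(48 - 151\right)} = \sqrt{112 - 103} = \sqrt{9} = 3$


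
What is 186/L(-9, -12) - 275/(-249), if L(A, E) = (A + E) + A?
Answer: -6344/1245 ≈ -5.0956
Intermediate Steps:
L(A, E) = E + 2*A
186/L(-9, -12) - 275/(-249) = 186/(-12 + 2*(-9)) - 275/(-249) = 186/(-12 - 18) - 275*(-1/249) = 186/(-30) + 275/249 = 186*(-1/30) + 275/249 = -31/5 + 275/249 = -6344/1245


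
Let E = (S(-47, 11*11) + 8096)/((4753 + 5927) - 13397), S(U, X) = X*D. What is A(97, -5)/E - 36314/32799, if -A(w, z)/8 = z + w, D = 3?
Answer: 5934670342/25222431 ≈ 235.29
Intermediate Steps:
S(U, X) = 3*X (S(U, X) = X*3 = 3*X)
A(w, z) = -8*w - 8*z (A(w, z) = -8*(z + w) = -8*(w + z) = -8*w - 8*z)
E = -769/247 (E = (3*(11*11) + 8096)/((4753 + 5927) - 13397) = (3*121 + 8096)/(10680 - 13397) = (363 + 8096)/(-2717) = 8459*(-1/2717) = -769/247 ≈ -3.1134)
A(97, -5)/E - 36314/32799 = (-8*97 - 8*(-5))/(-769/247) - 36314/32799 = (-776 + 40)*(-247/769) - 36314*1/32799 = -736*(-247/769) - 36314/32799 = 181792/769 - 36314/32799 = 5934670342/25222431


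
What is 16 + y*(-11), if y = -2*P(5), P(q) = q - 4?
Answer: 38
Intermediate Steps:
P(q) = -4 + q
y = -2 (y = -2*(-4 + 5) = -2*1 = -2)
16 + y*(-11) = 16 - 2*(-11) = 16 + 22 = 38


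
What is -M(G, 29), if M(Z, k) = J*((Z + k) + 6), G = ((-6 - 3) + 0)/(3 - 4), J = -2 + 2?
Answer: 0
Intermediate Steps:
J = 0
G = 9 (G = (-9 + 0)/(-1) = -9*(-1) = 9)
M(Z, k) = 0 (M(Z, k) = 0*((Z + k) + 6) = 0*(6 + Z + k) = 0)
-M(G, 29) = -1*0 = 0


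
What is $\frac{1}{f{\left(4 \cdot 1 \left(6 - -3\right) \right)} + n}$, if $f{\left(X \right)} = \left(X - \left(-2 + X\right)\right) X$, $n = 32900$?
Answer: $\frac{1}{32972} \approx 3.0329 \cdot 10^{-5}$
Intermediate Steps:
$f{\left(X \right)} = 2 X$
$\frac{1}{f{\left(4 \cdot 1 \left(6 - -3\right) \right)} + n} = \frac{1}{2 \cdot 4 \cdot 1 \left(6 - -3\right) + 32900} = \frac{1}{2 \cdot 4 \left(6 + 3\right) + 32900} = \frac{1}{2 \cdot 4 \cdot 9 + 32900} = \frac{1}{2 \cdot 36 + 32900} = \frac{1}{72 + 32900} = \frac{1}{32972}$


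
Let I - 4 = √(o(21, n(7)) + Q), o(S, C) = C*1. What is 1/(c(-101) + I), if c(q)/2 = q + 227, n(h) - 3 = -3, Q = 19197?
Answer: 256/46339 - 9*√237/46339 ≈ 0.0025345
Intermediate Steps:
n(h) = 0 (n(h) = 3 - 3 = 0)
o(S, C) = C
c(q) = 454 + 2*q (c(q) = 2*(q + 227) = 2*(227 + q) = 454 + 2*q)
I = 4 + 9*√237 (I = 4 + √(0 + 19197) = 4 + √19197 = 4 + 9*√237 ≈ 142.55)
1/(c(-101) + I) = 1/((454 + 2*(-101)) + (4 + 9*√237)) = 1/((454 - 202) + (4 + 9*√237)) = 1/(252 + (4 + 9*√237)) = 1/(256 + 9*√237)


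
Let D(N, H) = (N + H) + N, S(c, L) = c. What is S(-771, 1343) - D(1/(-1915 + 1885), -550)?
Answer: -3314/15 ≈ -220.93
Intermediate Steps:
D(N, H) = H + 2*N (D(N, H) = (H + N) + N = H + 2*N)
S(-771, 1343) - D(1/(-1915 + 1885), -550) = -771 - (-550 + 2/(-1915 + 1885)) = -771 - (-550 + 2/(-30)) = -771 - (-550 + 2*(-1/30)) = -771 - (-550 - 1/15) = -771 - 1*(-8251/15) = -771 + 8251/15 = -3314/15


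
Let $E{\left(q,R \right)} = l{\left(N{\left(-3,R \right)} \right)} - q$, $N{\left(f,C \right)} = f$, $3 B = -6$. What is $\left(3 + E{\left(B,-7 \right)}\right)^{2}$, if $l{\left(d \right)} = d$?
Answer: $4$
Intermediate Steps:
$B = -2$ ($B = \frac{1}{3} \left(-6\right) = -2$)
$E{\left(q,R \right)} = -3 - q$
$\left(3 + E{\left(B,-7 \right)}\right)^{2} = \left(3 - 1\right)^{2} = 2^{2} = 4$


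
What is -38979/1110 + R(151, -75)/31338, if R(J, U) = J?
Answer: -101779691/2898765 ≈ -35.111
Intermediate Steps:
-38979/1110 + R(151, -75)/31338 = -38979/1110 + 151/31338 = -38979*1/1110 + 151*(1/31338) = -12993/370 + 151/31338 = -101779691/2898765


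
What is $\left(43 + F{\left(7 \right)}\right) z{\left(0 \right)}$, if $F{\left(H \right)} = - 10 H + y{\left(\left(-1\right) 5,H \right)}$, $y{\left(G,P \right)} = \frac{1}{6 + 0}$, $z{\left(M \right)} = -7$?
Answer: $\frac{1127}{6} \approx 187.83$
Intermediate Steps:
$y{\left(G,P \right)} = \frac{1}{6}$
$F{\left(H \right)} = \frac{1}{6} - 10 H$ ($F{\left(H \right)} = - 10 H + \frac{1}{6} = \frac{1}{6} - 10 H$)
$\left(43 + F{\left(7 \right)}\right) z{\left(0 \right)} = \left(43 + \left(\frac{1}{6} - 70\right)\right) \left(-7\right) = \left(43 - \frac{419}{6}\right) \left(-7\right) = \left(- \frac{161}{6}\right) \left(-7\right) = \frac{1127}{6}$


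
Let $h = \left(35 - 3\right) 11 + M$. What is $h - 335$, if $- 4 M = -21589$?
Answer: $\frac{21657}{4} \approx 5414.3$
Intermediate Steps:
$M = \frac{21589}{4}$ ($M = \left(- \frac{1}{4}\right) \left(-21589\right) = \frac{21589}{4} \approx 5397.3$)
$h = \frac{22997}{4}$ ($h = \left(35 - 3\right) 11 + \frac{21589}{4} = 32 \cdot 11 + \frac{21589}{4} = 352 + \frac{21589}{4} = \frac{22997}{4} \approx 5749.3$)
$h - 335 = \frac{22997}{4} - 335 = \frac{21657}{4}$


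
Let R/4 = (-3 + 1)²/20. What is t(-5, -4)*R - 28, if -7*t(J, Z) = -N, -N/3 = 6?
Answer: -1052/35 ≈ -30.057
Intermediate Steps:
N = -18 (N = -3*6 = -18)
t(J, Z) = -18/7 (t(J, Z) = -(-1)*(-18)/7 = -⅐*18 = -18/7)
R = ⅘ (R = 4*((-3 + 1)²/20) = 4*((-2)²*(1/20)) = 4*(4*(1/20)) = 4*(⅕) = ⅘ ≈ 0.80000)
t(-5, -4)*R - 28 = -18/7*⅘ - 28 = -72/35 - 28 = -1052/35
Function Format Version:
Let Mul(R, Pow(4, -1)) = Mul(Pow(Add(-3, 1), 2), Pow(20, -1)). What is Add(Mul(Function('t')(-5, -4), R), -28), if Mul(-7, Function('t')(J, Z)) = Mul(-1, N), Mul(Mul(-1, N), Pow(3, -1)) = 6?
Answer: Rational(-1052, 35) ≈ -30.057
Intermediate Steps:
N = -18 (N = Mul(-3, 6) = -18)
Function('t')(J, Z) = Rational(-18, 7) (Function('t')(J, Z) = Mul(Rational(-1, 7), Mul(-1, -18)) = Mul(Rational(-1, 7), 18) = Rational(-18, 7))
R = Rational(4, 5) (R = Mul(4, Mul(Pow(Add(-3, 1), 2), Pow(20, -1))) = Mul(4, Mul(Pow(-2, 2), Rational(1, 20))) = Mul(4, Mul(4, Rational(1, 20))) = Mul(4, Rational(1, 5)) = Rational(4, 5) ≈ 0.80000)
Add(Mul(Function('t')(-5, -4), R), -28) = Add(Mul(Rational(-18, 7), Rational(4, 5)), -28) = Add(Rational(-72, 35), -28) = Rational(-1052, 35)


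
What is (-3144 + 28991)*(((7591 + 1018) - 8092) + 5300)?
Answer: 150351999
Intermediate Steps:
(-3144 + 28991)*(((7591 + 1018) - 8092) + 5300) = 25847*((8609 - 8092) + 5300) = 25847*(517 + 5300) = 25847*5817 = 150351999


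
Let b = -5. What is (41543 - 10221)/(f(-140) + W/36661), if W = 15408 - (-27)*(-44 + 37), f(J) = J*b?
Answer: 1148295842/25677919 ≈ 44.719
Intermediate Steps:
f(J) = -5*J (f(J) = J*(-5) = -5*J)
W = 15219 (W = 15408 - (-27)*(-7) = 15408 - 1*189 = 15408 - 189 = 15219)
(41543 - 10221)/(f(-140) + W/36661) = (41543 - 10221)/(-5*(-140) + 15219/36661) = 31322/(700 + 15219*(1/36661)) = 31322/(700 + 15219/36661) = 31322/(25677919/36661) = 31322*(36661/25677919) = 1148295842/25677919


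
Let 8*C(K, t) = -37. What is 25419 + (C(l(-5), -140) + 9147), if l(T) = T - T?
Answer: 276491/8 ≈ 34561.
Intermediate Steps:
l(T) = 0
C(K, t) = -37/8 (C(K, t) = (1/8)*(-37) = -37/8)
25419 + (C(l(-5), -140) + 9147) = 25419 + (-37/8 + 9147) = 25419 + 73139/8 = 276491/8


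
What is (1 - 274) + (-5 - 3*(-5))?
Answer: -263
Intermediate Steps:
(1 - 274) + (-5 - 3*(-5)) = -273 + (-5 + 15) = -273 + 10 = -263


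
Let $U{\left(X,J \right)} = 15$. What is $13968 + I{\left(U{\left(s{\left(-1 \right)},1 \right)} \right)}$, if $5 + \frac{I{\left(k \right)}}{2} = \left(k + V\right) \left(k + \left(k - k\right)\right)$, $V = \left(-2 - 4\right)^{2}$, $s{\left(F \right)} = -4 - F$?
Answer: $15488$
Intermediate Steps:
$V = 36$ ($V = \left(-6\right)^{2} = 36$)
$I{\left(k \right)} = -10 + 2 k \left(36 + k\right)$ ($I{\left(k \right)} = -10 + 2 \left(k + 36\right) \left(k + \left(k - k\right)\right) = -10 + 2 \left(36 + k\right) \left(k + 0\right) = -10 + 2 \left(36 + k\right) k = -10 + 2 k \left(36 + k\right)$)
$13968 + I{\left(U{\left(s{\left(-1 \right)},1 \right)} \right)} = 13968 + \left(-10 + 2 \cdot 15^{2} + 72 \cdot 15\right) = 13968 + \left(-10 + 2 \cdot 225 + 1080\right) = 13968 + \left(-10 + 450 + 1080\right) = 13968 + 1520 = 15488$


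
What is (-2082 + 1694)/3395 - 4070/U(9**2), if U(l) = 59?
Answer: -142686/2065 ≈ -69.097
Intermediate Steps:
(-2082 + 1694)/3395 - 4070/U(9**2) = (-2082 + 1694)/3395 - 4070/59 = -388*1/3395 - 4070*1/59 = -4/35 - 4070/59 = -142686/2065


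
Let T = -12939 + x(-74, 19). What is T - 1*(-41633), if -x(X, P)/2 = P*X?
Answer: 31506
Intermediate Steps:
x(X, P) = -2*P*X
T = -10127 (T = -12939 - 2*19*(-74) = -12939 + 2812 = -10127)
T - 1*(-41633) = -10127 - 1*(-41633) = -10127 + 41633 = 31506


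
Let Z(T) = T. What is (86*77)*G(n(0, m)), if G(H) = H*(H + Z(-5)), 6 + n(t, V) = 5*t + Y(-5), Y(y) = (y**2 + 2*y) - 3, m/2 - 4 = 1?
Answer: 39732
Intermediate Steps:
m = 10 (m = 8 + 2*1 = 8 + 2 = 10)
Y(y) = -3 + y**2 + 2*y
n(t, V) = 6 + 5*t (n(t, V) = -6 + (5*t + (-3 + (-5)**2 + 2*(-5))) = -6 + (5*t + (-3 + 25 - 10)) = -6 + (5*t + 12) = -6 + (12 + 5*t) = 6 + 5*t)
G(H) = H*(-5 + H) (G(H) = H*(H - 5) = H*(-5 + H))
(86*77)*G(n(0, m)) = (86*77)*((6 + 5*0)*(-5 + (6 + 5*0))) = 6622*((6 + 0)*(-5 + (6 + 0))) = 6622*(6*(-5 + 6)) = 6622*(6*1) = 6622*6 = 39732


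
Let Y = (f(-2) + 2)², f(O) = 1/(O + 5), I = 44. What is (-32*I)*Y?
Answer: -68992/9 ≈ -7665.8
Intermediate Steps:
f(O) = 1/(5 + O)
Y = 49/9 (Y = (1/(5 - 2) + 2)² = (1/3 + 2)² = (⅓ + 2)² = (7/3)² = 49/9 ≈ 5.4444)
(-32*I)*Y = -32*44*(49/9) = -1408*49/9 = -68992/9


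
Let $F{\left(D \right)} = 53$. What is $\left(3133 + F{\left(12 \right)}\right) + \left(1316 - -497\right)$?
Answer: $4999$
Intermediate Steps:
$\left(3133 + F{\left(12 \right)}\right) + \left(1316 - -497\right) = \left(3133 + 53\right) + \left(1316 - -497\right) = 3186 + \left(1316 + 497\right) = 3186 + 1813 = 4999$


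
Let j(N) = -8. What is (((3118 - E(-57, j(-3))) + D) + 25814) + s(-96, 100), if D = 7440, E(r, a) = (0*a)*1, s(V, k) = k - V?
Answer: 36568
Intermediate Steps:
E(r, a) = 0 (E(r, a) = 0*1 = 0)
(((3118 - E(-57, j(-3))) + D) + 25814) + s(-96, 100) = (((3118 - 1*0) + 7440) + 25814) + (100 - 1*(-96)) = (((3118 + 0) + 7440) + 25814) + (100 + 96) = ((3118 + 7440) + 25814) + 196 = (10558 + 25814) + 196 = 36372 + 196 = 36568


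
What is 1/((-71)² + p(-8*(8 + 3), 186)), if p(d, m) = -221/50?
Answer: 50/251829 ≈ 0.00019855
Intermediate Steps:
p(d, m) = -221/50 (p(d, m) = -221*1/50 = -221/50)
1/((-71)² + p(-8*(8 + 3), 186)) = 1/((-71)² - 221/50) = 1/(5041 - 221/50) = 1/(251829/50) = 50/251829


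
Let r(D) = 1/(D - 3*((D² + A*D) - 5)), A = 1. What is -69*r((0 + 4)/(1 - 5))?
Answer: -69/14 ≈ -4.9286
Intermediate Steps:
r(D) = 1/(15 - 3*D² - 2*D) (r(D) = 1/(D - 3*((D² + 1*D) - 5)) = 1/(D - 3*((D² + D) - 5)) = 1/(D - 3*((D + D²) - 5)) = 1/(D - 3*(-5 + D + D²)) = 1/(D + (15 - 3*D - 3*D²)) = 1/(15 - 3*D² - 2*D))
-69*r((0 + 4)/(1 - 5)) = -(-69)/(-15 + 2*((0 + 4)/(1 - 5)) + 3*((0 + 4)/(1 - 5))²) = -(-69)/(-15 + 2*(4/(-4)) + 3*(4/(-4))²) = -(-69)/(-15 + 2*(4*(-¼)) + 3*(4*(-¼))²) = -(-69)/(-15 + 2*(-1) + 3*(-1)²) = -(-69)/(-15 - 2 + 3*1) = -(-69)/(-15 - 2 + 3) = -(-69)/(-14) = -(-69)*(-1)/14 = -69*1/14 = -69/14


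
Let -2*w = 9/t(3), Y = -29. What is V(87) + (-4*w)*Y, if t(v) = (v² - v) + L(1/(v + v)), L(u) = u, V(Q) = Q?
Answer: 87/37 ≈ 2.3514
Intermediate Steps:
t(v) = v² + 1/(2*v) - v (t(v) = (v² - v) + 1/(v + v) = (v² - v) + 1/(2*v) = v² + 1/(2*v) - v)
w = -27/37 (w = -9/(2*(3² + (½)/3 - 1*3)) = -9/(2*(9 + (½)*(⅓) - 3)) = -9/(2*(9 + ⅙ - 3)) = -9/(2*37/6) = -9*6/(2*37) = -½*54/37 = -27/37 ≈ -0.72973)
V(87) + (-4*w)*Y = 87 - 4*(-27/37)*(-29) = 87 + (108/37)*(-29) = 87 - 3132/37 = 87/37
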